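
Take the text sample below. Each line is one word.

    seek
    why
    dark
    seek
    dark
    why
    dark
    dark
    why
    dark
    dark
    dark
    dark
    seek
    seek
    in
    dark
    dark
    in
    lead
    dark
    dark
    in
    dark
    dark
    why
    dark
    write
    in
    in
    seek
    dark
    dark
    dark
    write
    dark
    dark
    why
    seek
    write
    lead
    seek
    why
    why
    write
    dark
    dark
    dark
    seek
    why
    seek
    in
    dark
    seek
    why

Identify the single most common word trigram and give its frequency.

Trigram frequencies (highest first):
  dark dark dark: 4
  dark why dark: 3
  dark dark why: 3
  why dark dark: 2
  dark dark seek: 2
  seek in dark: 2
  … (33 more, each ≤ 2)

"dark dark dark", 4 times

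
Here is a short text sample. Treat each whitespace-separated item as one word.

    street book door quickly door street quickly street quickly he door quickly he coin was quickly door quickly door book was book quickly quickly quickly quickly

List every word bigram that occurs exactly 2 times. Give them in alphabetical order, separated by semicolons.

quickly he; street quickly

Bigram counts meeting the condition (exactly 2 times):
  quickly he: 2
  street quickly: 2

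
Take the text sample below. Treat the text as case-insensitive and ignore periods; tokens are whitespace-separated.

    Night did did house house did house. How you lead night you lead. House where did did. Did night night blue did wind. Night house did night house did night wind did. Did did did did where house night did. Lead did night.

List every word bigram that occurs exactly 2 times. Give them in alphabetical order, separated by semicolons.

did house; night did; night house; you lead

Bigram counts meeting the condition (exactly 2 times):
  did house: 2
  night did: 2
  night house: 2
  you lead: 2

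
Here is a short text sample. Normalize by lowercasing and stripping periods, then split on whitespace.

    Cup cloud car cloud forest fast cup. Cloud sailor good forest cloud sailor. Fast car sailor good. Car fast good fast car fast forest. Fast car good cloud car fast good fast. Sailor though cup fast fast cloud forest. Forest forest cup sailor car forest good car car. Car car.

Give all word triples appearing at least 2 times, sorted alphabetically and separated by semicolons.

Trigram counts meeting the condition (at least 2 times):
  car car car: 2
  car fast good: 2
  fast good fast: 2

car car car; car fast good; fast good fast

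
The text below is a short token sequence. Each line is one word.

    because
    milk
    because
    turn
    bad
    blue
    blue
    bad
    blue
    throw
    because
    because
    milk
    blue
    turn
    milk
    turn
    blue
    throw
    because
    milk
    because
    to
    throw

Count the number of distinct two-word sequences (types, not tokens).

24 tokens → 23 bigram windows in total.
Repeated bigrams (each contributes count−1 duplicates):
  because milk: 3
  bad blue: 2
  blue throw: 2
  milk because: 2
  throw because: 2
6 duplicate windows → 23 − 6 = 17 distinct.

17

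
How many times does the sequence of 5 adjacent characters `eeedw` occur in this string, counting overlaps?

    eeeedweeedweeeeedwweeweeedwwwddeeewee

4

Sliding a length-5 window over the 37 characters (33 positions):
  position 2–6: eeedw
  position 7–11: eeedw
  position 14–18: eeedw
  position 23–27: eeedw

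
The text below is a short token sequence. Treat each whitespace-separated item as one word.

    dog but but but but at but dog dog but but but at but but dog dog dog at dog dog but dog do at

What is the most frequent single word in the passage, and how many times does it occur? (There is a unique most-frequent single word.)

"but", 11 times

Unigram frequencies (highest first):
  but: 11
  dog: 9
  at: 4
  do: 1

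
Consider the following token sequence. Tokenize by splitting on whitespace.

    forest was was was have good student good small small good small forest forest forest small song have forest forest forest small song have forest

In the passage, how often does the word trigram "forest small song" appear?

Scanning the 23 overlapping trigram windows for "forest small song":
  position 15–17: forest small song
  position 21–23: forest small song

2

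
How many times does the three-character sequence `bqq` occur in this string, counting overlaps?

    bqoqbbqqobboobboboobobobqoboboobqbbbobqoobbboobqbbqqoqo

Sliding a length-3 window over the 55 characters (53 positions):
  position 6–8: bqq
  position 50–52: bqq

2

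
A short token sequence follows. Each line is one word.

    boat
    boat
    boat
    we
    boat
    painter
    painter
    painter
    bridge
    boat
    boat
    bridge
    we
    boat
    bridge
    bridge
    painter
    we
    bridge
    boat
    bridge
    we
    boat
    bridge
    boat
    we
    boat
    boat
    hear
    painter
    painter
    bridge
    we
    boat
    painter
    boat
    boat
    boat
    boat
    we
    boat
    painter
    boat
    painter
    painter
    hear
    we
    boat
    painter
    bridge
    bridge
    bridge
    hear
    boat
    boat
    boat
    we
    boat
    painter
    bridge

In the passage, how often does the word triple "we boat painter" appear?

Scanning the 58 overlapping trigram windows for "we boat painter":
  position 4–6: we boat painter
  position 33–35: we boat painter
  position 40–42: we boat painter
  position 47–49: we boat painter
  position 57–59: we boat painter

5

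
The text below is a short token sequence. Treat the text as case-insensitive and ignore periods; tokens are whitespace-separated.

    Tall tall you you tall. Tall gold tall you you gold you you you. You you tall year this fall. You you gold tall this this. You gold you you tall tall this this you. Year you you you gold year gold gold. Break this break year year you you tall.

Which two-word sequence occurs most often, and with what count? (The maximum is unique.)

Bigram frequencies (highest first):
  you you: 11
  you tall: 4
  you gold: 4
  tall tall: 3
  tall you: 2
  gold tall: 2
  … (19 more, each ≤ 2)

"you you", 11 times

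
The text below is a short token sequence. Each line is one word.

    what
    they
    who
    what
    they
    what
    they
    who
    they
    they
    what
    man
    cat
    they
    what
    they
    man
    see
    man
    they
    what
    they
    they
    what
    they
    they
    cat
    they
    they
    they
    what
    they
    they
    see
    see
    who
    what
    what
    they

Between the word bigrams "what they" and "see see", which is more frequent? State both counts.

"what they" (8 vs 1)

"what they": 8 occurrences
"see see": 1 occurrence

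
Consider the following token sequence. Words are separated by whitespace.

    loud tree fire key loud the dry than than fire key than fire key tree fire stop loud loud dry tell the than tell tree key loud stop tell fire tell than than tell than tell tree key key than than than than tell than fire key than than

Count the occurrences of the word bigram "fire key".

4

Scanning the 48 overlapping bigram windows for "fire key":
  position 3–4: fire key
  position 10–11: fire key
  position 13–14: fire key
  position 46–47: fire key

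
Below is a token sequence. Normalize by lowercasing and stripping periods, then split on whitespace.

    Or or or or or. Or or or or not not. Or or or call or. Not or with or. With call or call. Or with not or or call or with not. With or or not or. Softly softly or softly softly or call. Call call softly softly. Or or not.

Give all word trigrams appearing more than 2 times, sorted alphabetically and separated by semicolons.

Trigram counts meeting the condition (more than 2 times):
  or call or: 3
  or or not: 3
  or or or: 8
  softly softly or: 3

or call or; or or not; or or or; softly softly or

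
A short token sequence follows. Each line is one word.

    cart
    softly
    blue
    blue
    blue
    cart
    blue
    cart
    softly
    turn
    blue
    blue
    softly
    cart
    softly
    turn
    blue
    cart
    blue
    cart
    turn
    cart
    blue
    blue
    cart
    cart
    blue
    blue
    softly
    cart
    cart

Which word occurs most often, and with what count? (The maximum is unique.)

Unigram frequencies (highest first):
  blue: 12
  cart: 11
  softly: 5
  turn: 3

"blue", 12 times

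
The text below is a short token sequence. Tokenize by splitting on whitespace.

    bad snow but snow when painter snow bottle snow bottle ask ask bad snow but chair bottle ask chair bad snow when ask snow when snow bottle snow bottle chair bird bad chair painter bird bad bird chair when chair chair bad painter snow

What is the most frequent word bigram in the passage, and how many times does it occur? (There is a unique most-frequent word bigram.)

Bigram frequencies (highest first):
  snow bottle: 4
  bad snow: 3
  snow when: 3
  snow but: 2
  painter snow: 2
  bottle snow: 2
  … (24 more, each ≤ 2)

"snow bottle", 4 times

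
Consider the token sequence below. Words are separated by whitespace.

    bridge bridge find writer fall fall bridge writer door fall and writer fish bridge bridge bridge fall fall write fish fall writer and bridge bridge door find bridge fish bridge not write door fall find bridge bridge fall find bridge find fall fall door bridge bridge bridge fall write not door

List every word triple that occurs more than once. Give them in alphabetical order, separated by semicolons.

Trigram counts meeting the condition (more than once):
  bridge bridge bridge: 2
  bridge bridge fall: 3
  fall find bridge: 2

bridge bridge bridge; bridge bridge fall; fall find bridge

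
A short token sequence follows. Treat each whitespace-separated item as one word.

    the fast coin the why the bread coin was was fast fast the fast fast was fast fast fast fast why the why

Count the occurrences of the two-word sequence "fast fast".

Scanning the 22 overlapping bigram windows for "fast fast":
  position 11–12: fast fast
  position 14–15: fast fast
  position 17–18: fast fast
  position 18–19: fast fast
  position 19–20: fast fast

5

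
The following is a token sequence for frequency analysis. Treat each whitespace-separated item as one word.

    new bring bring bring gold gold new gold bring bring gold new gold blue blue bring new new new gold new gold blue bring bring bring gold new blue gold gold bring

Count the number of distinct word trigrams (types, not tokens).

23

32 tokens → 30 trigram windows in total.
Repeated trigrams (each contributes count−1 duplicates):
  bring bring gold: 3
  gold new gold: 3
  bring bring bring: 2
  bring gold new: 2
  new gold blue: 2
7 duplicate windows → 30 − 7 = 23 distinct.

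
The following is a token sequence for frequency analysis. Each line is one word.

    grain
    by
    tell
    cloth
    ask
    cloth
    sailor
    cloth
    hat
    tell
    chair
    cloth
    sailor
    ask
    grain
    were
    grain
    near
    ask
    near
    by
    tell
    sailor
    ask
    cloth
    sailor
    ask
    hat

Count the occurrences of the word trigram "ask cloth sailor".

Scanning the 26 overlapping trigram windows for "ask cloth sailor":
  position 5–7: ask cloth sailor
  position 24–26: ask cloth sailor

2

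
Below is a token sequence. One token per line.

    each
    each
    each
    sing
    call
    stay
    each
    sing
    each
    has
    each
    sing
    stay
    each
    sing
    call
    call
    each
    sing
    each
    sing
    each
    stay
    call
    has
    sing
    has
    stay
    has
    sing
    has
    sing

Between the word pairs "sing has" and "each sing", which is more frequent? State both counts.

"each sing" (6 vs 2)

"sing has": 2 occurrences
"each sing": 6 occurrences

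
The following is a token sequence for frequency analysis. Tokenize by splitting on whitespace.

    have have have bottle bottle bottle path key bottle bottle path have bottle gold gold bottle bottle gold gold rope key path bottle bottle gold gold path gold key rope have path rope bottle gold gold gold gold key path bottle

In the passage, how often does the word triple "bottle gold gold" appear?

4

Scanning the 39 overlapping trigram windows for "bottle gold gold":
  position 13–15: bottle gold gold
  position 17–19: bottle gold gold
  position 24–26: bottle gold gold
  position 34–36: bottle gold gold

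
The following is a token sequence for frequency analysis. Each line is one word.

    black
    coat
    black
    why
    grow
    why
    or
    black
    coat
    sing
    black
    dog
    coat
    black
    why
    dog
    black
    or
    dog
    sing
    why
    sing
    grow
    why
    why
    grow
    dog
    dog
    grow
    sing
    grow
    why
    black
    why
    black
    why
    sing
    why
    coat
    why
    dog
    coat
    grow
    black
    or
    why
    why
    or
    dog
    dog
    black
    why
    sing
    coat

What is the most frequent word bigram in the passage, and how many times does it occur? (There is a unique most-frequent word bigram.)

Bigram frequencies (highest first):
  black why: 5
  grow why: 3
  why sing: 3
  black coat: 2
  coat black: 2
  why grow: 2
  … (25 more, each ≤ 2)

"black why", 5 times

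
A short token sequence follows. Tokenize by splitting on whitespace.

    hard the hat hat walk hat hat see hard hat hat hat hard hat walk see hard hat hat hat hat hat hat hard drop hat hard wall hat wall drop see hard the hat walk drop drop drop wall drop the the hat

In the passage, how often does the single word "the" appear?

4

Scanning the 44 tokens for "the":
  position 2: the
  position 34: the
  position 42: the
  position 43: the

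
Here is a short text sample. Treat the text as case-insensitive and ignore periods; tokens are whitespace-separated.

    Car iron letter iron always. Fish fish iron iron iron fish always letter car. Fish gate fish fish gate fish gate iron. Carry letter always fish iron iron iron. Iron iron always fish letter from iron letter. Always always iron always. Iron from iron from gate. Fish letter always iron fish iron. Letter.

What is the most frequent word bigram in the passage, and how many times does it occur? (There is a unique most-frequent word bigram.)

Bigram frequencies (highest first):
  iron iron: 6
  iron letter: 3
  iron always: 3
  always fish: 3
  fish iron: 3
  fish gate: 3
  … (20 more, each ≤ 3)

"iron iron", 6 times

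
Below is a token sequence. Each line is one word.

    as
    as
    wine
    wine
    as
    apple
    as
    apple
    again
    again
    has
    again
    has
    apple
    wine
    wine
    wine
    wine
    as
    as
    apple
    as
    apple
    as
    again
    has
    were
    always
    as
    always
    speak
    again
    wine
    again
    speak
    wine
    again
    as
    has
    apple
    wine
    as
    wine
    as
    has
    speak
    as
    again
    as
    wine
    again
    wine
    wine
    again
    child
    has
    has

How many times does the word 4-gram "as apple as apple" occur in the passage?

Scanning the 54 overlapping 4-gram windows for "as apple as apple":
  position 5–8: as apple as apple
  position 20–23: as apple as apple

2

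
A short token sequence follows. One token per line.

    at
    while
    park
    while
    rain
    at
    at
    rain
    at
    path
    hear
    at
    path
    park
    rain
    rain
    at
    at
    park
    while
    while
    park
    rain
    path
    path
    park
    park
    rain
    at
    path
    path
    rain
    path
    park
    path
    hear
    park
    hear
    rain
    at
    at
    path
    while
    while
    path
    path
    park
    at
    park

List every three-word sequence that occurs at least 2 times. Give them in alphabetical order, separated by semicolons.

Trigram counts meeting the condition (at least 2 times):
  path path park: 2
  rain at at: 3
  rain at path: 2

path path park; rain at at; rain at path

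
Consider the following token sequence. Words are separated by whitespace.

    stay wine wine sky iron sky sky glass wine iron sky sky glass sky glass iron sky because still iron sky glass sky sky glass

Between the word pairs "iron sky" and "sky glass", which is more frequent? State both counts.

"iron sky": 4 occurrences
"sky glass": 5 occurrences

"sky glass" (5 vs 4)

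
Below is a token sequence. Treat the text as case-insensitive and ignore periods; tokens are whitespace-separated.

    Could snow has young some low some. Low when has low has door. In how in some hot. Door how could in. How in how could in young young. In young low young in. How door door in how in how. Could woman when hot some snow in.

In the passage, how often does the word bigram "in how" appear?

Scanning the 47 overlapping bigram windows for "in how":
  position 14–15: in how
  position 22–23: in how
  position 24–25: in how
  position 34–35: in how
  position 38–39: in how
  position 40–41: in how

6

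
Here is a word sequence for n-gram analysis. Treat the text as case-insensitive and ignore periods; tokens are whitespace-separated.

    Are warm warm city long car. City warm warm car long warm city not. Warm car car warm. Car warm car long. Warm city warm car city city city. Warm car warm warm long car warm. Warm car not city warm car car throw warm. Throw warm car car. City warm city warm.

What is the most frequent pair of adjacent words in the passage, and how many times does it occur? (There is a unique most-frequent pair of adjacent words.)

Bigram frequencies (highest first):
  warm car: 9
  city warm: 6
  warm warm: 4
  warm city: 4
  car warm: 4
  car city: 3
  … (15 more, each ≤ 3)

"warm car", 9 times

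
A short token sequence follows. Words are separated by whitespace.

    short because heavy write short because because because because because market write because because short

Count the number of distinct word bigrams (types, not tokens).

9

15 tokens → 14 bigram windows in total.
Repeated bigrams (each contributes count−1 duplicates):
  because because: 5
  short because: 2
5 duplicate windows → 14 − 5 = 9 distinct.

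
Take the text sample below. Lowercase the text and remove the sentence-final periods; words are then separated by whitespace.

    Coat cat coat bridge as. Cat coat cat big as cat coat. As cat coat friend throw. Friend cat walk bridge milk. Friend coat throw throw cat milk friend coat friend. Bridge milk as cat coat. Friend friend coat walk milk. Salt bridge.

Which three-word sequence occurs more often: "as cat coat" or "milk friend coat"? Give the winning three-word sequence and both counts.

"as cat coat" (4 vs 2)

"as cat coat": 4 occurrences
"milk friend coat": 2 occurrences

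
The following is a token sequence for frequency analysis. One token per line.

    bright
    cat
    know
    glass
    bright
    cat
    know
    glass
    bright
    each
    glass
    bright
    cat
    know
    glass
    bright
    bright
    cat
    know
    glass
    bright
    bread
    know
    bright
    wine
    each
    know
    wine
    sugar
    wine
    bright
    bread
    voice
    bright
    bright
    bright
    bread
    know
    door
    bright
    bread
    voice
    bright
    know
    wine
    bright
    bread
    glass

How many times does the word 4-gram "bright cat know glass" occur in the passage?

4

Scanning the 45 overlapping 4-gram windows for "bright cat know glass":
  position 1–4: bright cat know glass
  position 5–8: bright cat know glass
  position 12–15: bright cat know glass
  position 17–20: bright cat know glass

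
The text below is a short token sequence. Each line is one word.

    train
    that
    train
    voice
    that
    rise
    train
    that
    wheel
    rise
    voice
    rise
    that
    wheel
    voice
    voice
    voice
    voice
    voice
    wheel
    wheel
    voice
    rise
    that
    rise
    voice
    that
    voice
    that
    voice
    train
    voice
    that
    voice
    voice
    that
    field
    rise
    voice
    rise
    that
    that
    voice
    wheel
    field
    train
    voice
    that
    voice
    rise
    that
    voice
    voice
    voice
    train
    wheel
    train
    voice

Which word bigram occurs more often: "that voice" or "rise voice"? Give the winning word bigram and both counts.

"that voice" (6 vs 3)

"that voice": 6 occurrences
"rise voice": 3 occurrences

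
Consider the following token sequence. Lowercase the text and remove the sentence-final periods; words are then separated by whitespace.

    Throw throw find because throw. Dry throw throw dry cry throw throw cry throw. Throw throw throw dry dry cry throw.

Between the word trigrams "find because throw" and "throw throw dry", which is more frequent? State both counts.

"find because throw": 1 occurrence
"throw throw dry": 2 occurrences

"throw throw dry" (2 vs 1)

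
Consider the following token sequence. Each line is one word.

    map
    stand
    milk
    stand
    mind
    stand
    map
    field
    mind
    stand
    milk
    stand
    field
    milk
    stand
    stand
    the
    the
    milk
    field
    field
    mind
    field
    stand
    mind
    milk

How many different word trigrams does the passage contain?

23

26 tokens → 24 trigram windows in total.
Repeated trigrams (each contributes count−1 duplicates):
  stand milk stand: 2
1 duplicate windows → 24 − 1 = 23 distinct.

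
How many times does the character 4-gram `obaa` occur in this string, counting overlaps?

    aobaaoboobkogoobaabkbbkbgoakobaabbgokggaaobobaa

Sliding a length-4 window over the 47 characters (44 positions):
  position 2–5: obaa
  position 15–18: obaa
  position 29–32: obaa
  position 44–47: obaa

4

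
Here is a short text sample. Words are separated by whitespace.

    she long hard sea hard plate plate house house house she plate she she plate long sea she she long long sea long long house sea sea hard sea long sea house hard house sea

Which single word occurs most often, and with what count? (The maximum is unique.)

Unigram frequencies (highest first):
  sea: 8
  long: 7
  she: 6
  house: 6
  hard: 4
  plate: 4

"sea", 8 times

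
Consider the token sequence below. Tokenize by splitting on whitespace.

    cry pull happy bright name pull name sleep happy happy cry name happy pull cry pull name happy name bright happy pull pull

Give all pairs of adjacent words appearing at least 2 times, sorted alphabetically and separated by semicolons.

cry pull; happy pull; name happy; pull name

Bigram counts meeting the condition (at least 2 times):
  cry pull: 2
  happy pull: 2
  name happy: 2
  pull name: 2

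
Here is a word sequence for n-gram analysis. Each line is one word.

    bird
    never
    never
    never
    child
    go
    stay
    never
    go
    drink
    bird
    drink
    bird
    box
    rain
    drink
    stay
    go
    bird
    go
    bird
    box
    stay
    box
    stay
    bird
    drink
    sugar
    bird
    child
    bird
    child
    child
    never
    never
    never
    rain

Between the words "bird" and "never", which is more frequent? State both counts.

"bird": 8 occurrences
"never": 7 occurrences

"bird" (8 vs 7)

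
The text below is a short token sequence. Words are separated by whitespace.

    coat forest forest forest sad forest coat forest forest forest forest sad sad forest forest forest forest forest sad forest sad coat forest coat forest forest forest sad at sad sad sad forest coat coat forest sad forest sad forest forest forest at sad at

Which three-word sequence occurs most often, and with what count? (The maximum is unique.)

"forest forest forest", 8 times

Trigram frequencies (highest first):
  forest forest forest: 8
  forest forest sad: 4
  forest sad forest: 4
  coat forest forest: 3
  sad forest coat: 2
  forest coat forest: 2
  … (17 more, each ≤ 2)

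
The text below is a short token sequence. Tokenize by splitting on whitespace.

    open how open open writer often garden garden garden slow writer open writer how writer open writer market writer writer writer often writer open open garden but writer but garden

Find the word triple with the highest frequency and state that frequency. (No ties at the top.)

"writer open writer", 2 times

Trigram frequencies (highest first):
  writer open writer: 2
  open how open: 1
  how open open: 1
  open open writer: 1
  open writer often: 1
  writer often garden: 1
  … (21 more, each ≤ 1)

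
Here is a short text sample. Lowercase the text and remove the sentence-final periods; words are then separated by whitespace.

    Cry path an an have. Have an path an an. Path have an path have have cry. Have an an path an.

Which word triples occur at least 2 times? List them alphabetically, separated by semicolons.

an an path; an path an; an path have; have an path; path an an

Trigram counts meeting the condition (at least 2 times):
  an an path: 2
  an path an: 2
  an path have: 2
  have an path: 2
  path an an: 2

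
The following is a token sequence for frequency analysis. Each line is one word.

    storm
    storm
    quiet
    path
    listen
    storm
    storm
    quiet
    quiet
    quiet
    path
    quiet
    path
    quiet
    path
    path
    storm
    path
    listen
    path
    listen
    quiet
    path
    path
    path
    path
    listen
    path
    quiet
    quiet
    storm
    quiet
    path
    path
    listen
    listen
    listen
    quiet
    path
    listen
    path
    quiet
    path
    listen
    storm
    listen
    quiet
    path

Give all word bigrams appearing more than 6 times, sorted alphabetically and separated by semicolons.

path listen; quiet path

Bigram counts meeting the condition (more than 6 times):
  path listen: 7
  quiet path: 9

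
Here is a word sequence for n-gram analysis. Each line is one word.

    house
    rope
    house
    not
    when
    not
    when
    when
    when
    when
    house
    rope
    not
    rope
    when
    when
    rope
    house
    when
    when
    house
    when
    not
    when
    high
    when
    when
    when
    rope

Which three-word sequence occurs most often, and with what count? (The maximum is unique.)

"when when when", 3 times

Trigram frequencies (highest first):
  when when when: 3
  when not when: 2
  when when house: 2
  when when rope: 2
  house rope house: 1
  rope house not: 1
  … (16 more, each ≤ 1)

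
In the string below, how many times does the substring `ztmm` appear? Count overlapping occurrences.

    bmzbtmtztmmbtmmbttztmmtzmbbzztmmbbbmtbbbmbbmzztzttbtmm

3

Sliding a length-4 window over the 54 characters (51 positions):
  position 8–11: ztmm
  position 19–22: ztmm
  position 29–32: ztmm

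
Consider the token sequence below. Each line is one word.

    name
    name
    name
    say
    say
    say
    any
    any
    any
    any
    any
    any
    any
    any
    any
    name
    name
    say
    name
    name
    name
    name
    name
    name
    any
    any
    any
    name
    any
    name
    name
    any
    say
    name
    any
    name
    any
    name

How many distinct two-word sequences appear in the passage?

9

38 tokens → 37 bigram windows in total.
Repeated bigrams (each contributes count−1 duplicates):
  any any: 10
  name name: 9
  any name: 5
  name any: 5
  name say: 2
  say name: 2
  say say: 2
28 duplicate windows → 37 − 28 = 9 distinct.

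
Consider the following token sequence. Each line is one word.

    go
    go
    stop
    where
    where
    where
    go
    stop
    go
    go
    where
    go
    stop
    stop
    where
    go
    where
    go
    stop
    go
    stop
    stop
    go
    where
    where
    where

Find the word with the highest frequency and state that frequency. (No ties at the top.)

Unigram frequencies (highest first):
  go: 10
  where: 9
  stop: 7

"go", 10 times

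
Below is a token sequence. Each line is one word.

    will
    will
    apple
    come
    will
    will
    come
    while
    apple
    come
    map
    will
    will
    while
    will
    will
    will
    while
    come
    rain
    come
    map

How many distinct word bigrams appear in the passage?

22 tokens → 21 bigram windows in total.
Repeated bigrams (each contributes count−1 duplicates):
  will will: 5
  apple come: 2
  come map: 2
  will while: 2
7 duplicate windows → 21 − 7 = 14 distinct.

14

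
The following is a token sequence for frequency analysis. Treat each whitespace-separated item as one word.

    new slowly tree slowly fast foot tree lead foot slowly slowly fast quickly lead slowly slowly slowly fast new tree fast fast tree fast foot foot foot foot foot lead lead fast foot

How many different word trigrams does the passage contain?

33 tokens → 31 trigram windows in total.
Repeated trigrams (each contributes count−1 duplicates):
  foot foot foot: 3
  slowly slowly fast: 2
3 duplicate windows → 31 − 3 = 28 distinct.

28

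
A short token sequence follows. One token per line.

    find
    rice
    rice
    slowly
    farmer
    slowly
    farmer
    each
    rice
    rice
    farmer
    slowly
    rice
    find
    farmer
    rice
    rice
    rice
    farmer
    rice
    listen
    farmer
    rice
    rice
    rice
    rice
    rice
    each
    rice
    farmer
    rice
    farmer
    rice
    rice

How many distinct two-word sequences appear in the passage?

15

34 tokens → 33 bigram windows in total.
Repeated bigrams (each contributes count−1 duplicates):
  rice rice: 9
  farmer rice: 5
  rice farmer: 4
  each rice: 2
  farmer slowly: 2
  slowly farmer: 2
18 duplicate windows → 33 − 18 = 15 distinct.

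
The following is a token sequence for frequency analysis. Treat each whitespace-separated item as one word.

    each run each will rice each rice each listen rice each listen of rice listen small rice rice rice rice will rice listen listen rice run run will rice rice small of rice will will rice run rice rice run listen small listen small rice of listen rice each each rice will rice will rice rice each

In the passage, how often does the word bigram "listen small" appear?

3

Scanning the 56 overlapping bigram windows for "listen small":
  position 15–16: listen small
  position 41–42: listen small
  position 43–44: listen small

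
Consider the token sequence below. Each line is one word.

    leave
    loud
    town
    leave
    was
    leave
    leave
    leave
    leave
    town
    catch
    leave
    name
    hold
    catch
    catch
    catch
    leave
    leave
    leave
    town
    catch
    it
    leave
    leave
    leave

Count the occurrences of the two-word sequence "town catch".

2

Scanning the 25 overlapping bigram windows for "town catch":
  position 10–11: town catch
  position 21–22: town catch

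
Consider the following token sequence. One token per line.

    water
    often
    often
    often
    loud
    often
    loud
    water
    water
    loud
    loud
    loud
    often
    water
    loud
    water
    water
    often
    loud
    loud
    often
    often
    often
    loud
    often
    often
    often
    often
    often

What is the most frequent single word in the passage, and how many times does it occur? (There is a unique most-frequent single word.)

"often", 14 times

Unigram frequencies (highest first):
  often: 14
  loud: 9
  water: 6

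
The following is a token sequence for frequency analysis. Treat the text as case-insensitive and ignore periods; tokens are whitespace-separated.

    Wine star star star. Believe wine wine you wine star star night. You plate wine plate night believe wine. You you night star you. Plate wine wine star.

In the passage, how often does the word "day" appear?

Scanning the 28 tokens for "day":
  (none found)

0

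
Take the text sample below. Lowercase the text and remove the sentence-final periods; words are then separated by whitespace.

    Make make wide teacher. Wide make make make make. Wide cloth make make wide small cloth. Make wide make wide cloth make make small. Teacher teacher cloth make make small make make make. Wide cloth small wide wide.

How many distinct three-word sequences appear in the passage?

25

38 tokens → 36 trigram windows in total.
Repeated trigrams (each contributes count−1 duplicates):
  make make wide: 4
  cloth make make: 3
  make make make: 3
  make wide cloth: 3
  make make small: 2
  wide cloth make: 2
11 duplicate windows → 36 − 11 = 25 distinct.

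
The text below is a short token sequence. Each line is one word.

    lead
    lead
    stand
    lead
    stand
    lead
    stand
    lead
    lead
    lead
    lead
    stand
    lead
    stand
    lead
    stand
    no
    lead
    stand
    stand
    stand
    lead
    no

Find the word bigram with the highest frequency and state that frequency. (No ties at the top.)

"lead stand", 7 times

Bigram frequencies (highest first):
  lead stand: 7
  stand lead: 6
  lead lead: 4
  stand stand: 2
  stand no: 1
  no lead: 1
  … (1 more, each ≤ 1)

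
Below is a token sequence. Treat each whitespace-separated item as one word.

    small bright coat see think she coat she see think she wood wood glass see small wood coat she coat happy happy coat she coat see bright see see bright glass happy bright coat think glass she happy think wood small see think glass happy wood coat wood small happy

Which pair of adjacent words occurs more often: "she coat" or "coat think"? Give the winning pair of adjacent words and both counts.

"she coat" (3 vs 1)

"she coat": 3 occurrences
"coat think": 1 occurrence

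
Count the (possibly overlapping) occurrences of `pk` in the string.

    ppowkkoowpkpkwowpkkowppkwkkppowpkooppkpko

7

Sliding a length-2 window over the 41 characters (40 positions):
  position 10–11: pk
  position 12–13: pk
  position 17–18: pk
  position 23–24: pk
  position 32–33: pk
  position 37–38: pk
  position 39–40: pk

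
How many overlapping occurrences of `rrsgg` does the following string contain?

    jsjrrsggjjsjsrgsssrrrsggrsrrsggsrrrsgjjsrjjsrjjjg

3

Sliding a length-5 window over the 49 characters (45 positions):
  position 4–8: rrsgg
  position 20–24: rrsgg
  position 27–31: rrsgg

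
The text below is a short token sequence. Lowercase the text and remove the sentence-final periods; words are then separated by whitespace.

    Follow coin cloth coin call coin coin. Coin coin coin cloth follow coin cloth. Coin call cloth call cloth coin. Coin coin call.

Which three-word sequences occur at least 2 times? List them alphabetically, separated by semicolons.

cloth coin call; coin cloth coin; coin coin coin; follow coin cloth

Trigram counts meeting the condition (at least 2 times):
  cloth coin call: 2
  coin cloth coin: 2
  coin coin coin: 4
  follow coin cloth: 2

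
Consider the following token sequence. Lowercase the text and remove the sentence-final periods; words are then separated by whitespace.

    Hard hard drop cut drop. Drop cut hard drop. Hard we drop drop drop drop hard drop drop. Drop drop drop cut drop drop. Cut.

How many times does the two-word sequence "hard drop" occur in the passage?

3

Scanning the 24 overlapping bigram windows for "hard drop":
  position 2–3: hard drop
  position 8–9: hard drop
  position 16–17: hard drop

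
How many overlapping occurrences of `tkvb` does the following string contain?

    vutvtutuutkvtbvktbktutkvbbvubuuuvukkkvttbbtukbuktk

Sliding a length-4 window over the 50 characters (47 positions):
  position 22–25: tkvb

1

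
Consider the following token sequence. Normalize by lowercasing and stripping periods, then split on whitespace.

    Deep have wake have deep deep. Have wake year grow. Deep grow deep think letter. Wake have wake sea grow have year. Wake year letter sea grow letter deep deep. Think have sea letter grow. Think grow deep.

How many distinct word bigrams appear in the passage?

38 tokens → 37 bigram windows in total.
Repeated bigrams (each contributes count−1 duplicates):
  grow deep: 3
  have wake: 3
  deep deep: 2
  deep have: 2
  deep think: 2
  sea grow: 2
  wake have: 2
  wake year: 2
10 duplicate windows → 37 − 10 = 27 distinct.

27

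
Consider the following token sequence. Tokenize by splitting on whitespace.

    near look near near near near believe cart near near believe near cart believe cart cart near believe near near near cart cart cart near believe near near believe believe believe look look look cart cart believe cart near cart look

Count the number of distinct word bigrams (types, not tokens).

41 tokens → 40 bigram windows in total.
Repeated bigrams (each contributes count−1 duplicates):
  near near: 7
  near believe: 5
  cart cart: 4
  cart near: 4
  believe cart: 3
  believe near: 3
  near cart: 3
  believe believe: 2
  … (2 more repeated)
25 duplicate windows → 40 − 25 = 15 distinct.

15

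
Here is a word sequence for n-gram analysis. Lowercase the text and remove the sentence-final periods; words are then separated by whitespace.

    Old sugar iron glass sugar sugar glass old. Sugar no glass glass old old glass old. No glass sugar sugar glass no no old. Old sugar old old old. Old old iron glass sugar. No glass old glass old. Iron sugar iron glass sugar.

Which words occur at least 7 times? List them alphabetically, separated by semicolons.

glass; old; sugar

Unigram counts meeting the condition (at least 7 times):
  glass: 11
  old: 14
  sugar: 10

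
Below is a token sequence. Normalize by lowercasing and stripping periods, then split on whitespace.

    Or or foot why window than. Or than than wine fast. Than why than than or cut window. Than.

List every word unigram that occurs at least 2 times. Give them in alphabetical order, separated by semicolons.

or; than; why; window

Unigram counts meeting the condition (at least 2 times):
  or: 4
  than: 7
  why: 2
  window: 2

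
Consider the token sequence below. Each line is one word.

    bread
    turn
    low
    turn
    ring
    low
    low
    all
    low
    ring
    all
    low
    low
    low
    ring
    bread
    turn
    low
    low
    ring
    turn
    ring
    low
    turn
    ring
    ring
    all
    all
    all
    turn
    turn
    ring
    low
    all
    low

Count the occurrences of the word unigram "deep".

Scanning the 35 tokens for "deep":
  (none found)

0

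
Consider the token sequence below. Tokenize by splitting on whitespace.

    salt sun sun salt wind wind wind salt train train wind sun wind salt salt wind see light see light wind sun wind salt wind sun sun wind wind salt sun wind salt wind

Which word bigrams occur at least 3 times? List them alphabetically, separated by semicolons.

salt wind; sun wind; wind salt; wind sun; wind wind

Bigram counts meeting the condition (at least 3 times):
  salt wind: 4
  sun wind: 4
  wind salt: 5
  wind sun: 3
  wind wind: 3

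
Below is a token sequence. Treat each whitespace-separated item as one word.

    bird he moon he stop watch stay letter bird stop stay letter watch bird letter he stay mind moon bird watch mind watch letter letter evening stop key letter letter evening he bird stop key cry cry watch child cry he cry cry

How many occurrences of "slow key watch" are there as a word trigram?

0

Scanning the 41 overlapping trigram windows for "slow key watch":
  (none found)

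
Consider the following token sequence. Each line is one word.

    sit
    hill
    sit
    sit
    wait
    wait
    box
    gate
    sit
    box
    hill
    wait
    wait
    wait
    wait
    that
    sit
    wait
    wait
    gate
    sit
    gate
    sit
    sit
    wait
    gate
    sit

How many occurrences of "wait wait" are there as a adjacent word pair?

Scanning the 26 overlapping bigram windows for "wait wait":
  position 5–6: wait wait
  position 12–13: wait wait
  position 13–14: wait wait
  position 14–15: wait wait
  position 18–19: wait wait

5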